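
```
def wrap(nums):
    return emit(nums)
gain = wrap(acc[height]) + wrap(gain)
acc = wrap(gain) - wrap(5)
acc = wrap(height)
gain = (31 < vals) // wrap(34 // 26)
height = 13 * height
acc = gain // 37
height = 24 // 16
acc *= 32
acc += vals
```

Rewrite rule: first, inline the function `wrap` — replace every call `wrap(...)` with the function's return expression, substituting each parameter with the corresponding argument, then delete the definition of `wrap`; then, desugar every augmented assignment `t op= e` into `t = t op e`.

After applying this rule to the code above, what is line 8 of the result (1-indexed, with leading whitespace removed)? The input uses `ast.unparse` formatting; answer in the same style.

Transformed code:
gain = emit(acc[height]) + emit(gain)
acc = emit(gain) - emit(5)
acc = emit(height)
gain = (31 < vals) // emit(34 // 26)
height = 13 * height
acc = gain // 37
height = 24 // 16
acc = acc * 32
acc = acc + vals

acc = acc * 32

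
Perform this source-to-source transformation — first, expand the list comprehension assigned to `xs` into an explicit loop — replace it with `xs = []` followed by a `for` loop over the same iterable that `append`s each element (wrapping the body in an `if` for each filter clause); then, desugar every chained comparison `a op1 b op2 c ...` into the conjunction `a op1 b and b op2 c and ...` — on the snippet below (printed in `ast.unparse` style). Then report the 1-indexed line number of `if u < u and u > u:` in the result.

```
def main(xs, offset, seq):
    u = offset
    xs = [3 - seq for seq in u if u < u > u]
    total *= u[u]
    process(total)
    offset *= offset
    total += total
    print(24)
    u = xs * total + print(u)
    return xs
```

Transformed code:
def main(xs, offset, seq):
    u = offset
    xs = []
    for seq in u:
        if u < u and u > u:
            xs.append(3 - seq)
    total *= u[u]
    process(total)
    offset *= offset
    total += total
    print(24)
    u = xs * total + print(u)
    return xs

5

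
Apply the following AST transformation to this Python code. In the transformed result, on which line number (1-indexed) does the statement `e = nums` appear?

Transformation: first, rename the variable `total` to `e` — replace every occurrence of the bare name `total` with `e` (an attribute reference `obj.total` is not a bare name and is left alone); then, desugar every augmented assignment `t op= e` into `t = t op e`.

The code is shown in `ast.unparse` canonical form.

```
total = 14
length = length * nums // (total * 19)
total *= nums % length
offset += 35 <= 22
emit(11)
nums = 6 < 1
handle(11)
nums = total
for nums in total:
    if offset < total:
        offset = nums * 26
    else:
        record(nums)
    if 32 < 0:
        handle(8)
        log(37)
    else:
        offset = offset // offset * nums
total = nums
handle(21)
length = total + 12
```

19

Transformed code:
e = 14
length = length * nums // (e * 19)
e = e * (nums % length)
offset = offset + (35 <= 22)
emit(11)
nums = 6 < 1
handle(11)
nums = e
for nums in e:
    if offset < e:
        offset = nums * 26
    else:
        record(nums)
    if 32 < 0:
        handle(8)
        log(37)
    else:
        offset = offset // offset * nums
e = nums
handle(21)
length = e + 12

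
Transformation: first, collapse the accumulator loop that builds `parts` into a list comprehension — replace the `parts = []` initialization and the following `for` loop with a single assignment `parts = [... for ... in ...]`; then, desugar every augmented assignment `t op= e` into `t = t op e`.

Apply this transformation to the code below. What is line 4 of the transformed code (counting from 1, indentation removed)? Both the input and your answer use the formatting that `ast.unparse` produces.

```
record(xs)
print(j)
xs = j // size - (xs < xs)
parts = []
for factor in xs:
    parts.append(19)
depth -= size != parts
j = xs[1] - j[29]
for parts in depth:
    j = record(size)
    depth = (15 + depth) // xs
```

parts = [19 for factor in xs]

Transformed code:
record(xs)
print(j)
xs = j // size - (xs < xs)
parts = [19 for factor in xs]
depth = depth - (size != parts)
j = xs[1] - j[29]
for parts in depth:
    j = record(size)
    depth = (15 + depth) // xs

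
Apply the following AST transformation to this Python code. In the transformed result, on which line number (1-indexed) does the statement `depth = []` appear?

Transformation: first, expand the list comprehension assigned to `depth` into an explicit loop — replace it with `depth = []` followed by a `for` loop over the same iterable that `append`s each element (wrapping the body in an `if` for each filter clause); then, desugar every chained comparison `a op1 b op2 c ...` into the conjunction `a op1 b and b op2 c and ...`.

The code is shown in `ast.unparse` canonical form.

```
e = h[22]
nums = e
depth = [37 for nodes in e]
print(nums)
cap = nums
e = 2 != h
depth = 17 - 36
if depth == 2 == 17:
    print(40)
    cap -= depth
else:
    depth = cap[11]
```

3

Transformed code:
e = h[22]
nums = e
depth = []
for nodes in e:
    depth.append(37)
print(nums)
cap = nums
e = 2 != h
depth = 17 - 36
if depth == 2 and 2 == 17:
    print(40)
    cap -= depth
else:
    depth = cap[11]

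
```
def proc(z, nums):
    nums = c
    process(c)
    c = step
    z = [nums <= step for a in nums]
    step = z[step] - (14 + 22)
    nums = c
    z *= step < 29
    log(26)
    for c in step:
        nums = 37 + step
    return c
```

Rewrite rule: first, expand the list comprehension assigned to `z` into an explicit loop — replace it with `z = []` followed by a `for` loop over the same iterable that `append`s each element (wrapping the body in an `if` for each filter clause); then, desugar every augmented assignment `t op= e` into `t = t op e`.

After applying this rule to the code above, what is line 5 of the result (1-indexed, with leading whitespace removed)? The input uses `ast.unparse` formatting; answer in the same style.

Transformed code:
def proc(z, nums):
    nums = c
    process(c)
    c = step
    z = []
    for a in nums:
        z.append(nums <= step)
    step = z[step] - (14 + 22)
    nums = c
    z = z * (step < 29)
    log(26)
    for c in step:
        nums = 37 + step
    return c

z = []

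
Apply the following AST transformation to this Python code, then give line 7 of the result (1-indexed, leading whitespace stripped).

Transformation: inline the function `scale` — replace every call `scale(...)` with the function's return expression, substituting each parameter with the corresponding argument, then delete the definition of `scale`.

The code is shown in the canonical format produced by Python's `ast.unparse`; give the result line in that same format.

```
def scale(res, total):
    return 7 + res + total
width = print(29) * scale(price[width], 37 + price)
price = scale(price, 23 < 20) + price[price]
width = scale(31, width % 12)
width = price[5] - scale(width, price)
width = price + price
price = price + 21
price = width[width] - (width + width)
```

Transformed code:
width = print(29) * (7 + price[width] + (37 + price))
price = 7 + price + (23 < 20) + price[price]
width = 7 + 31 + width % 12
width = price[5] - (7 + width + price)
width = price + price
price = price + 21
price = width[width] - (width + width)

price = width[width] - (width + width)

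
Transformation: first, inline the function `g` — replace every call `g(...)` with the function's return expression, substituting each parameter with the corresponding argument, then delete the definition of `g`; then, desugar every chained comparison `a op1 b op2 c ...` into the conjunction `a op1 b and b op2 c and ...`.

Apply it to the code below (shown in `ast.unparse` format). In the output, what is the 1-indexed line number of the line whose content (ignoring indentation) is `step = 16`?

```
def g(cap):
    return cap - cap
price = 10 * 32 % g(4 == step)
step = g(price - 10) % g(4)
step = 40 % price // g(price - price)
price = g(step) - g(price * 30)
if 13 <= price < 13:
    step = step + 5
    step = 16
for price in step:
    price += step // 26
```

7

Transformed code:
price = 10 * 32 % ((4 == step) - (4 == step))
step = (price - 10 - (price - 10)) % (4 - 4)
step = 40 % price // (price - price - (price - price))
price = step - step - (price * 30 - price * 30)
if 13 <= price and price < 13:
    step = step + 5
    step = 16
for price in step:
    price += step // 26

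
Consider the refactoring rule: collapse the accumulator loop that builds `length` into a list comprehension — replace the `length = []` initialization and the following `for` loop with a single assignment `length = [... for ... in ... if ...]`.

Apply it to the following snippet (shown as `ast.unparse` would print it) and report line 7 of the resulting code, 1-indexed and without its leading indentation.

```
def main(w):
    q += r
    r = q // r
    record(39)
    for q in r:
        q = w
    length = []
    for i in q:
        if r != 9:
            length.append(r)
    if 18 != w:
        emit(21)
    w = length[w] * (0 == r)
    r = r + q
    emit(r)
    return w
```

length = [r for i in q if r != 9]

Transformed code:
def main(w):
    q += r
    r = q // r
    record(39)
    for q in r:
        q = w
    length = [r for i in q if r != 9]
    if 18 != w:
        emit(21)
    w = length[w] * (0 == r)
    r = r + q
    emit(r)
    return w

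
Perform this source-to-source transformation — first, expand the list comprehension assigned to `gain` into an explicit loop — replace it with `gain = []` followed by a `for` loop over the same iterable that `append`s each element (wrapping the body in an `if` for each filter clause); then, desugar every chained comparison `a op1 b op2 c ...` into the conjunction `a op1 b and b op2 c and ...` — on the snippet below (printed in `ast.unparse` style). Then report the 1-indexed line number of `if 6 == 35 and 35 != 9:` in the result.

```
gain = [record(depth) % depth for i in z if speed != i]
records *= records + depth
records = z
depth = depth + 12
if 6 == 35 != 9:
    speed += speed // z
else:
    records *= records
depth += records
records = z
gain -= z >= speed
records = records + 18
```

8

Transformed code:
gain = []
for i in z:
    if speed != i:
        gain.append(record(depth) % depth)
records *= records + depth
records = z
depth = depth + 12
if 6 == 35 and 35 != 9:
    speed += speed // z
else:
    records *= records
depth += records
records = z
gain -= z >= speed
records = records + 18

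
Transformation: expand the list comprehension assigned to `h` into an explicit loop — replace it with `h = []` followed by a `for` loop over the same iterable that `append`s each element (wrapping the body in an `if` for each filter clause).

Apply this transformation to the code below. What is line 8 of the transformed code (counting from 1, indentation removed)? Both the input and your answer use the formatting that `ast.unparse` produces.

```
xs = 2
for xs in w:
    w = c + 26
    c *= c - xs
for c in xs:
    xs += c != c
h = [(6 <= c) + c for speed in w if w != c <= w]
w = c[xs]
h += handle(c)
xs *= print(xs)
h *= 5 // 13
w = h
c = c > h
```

Transformed code:
xs = 2
for xs in w:
    w = c + 26
    c *= c - xs
for c in xs:
    xs += c != c
h = []
for speed in w:
    if w != c <= w:
        h.append((6 <= c) + c)
w = c[xs]
h += handle(c)
xs *= print(xs)
h *= 5 // 13
w = h
c = c > h

for speed in w:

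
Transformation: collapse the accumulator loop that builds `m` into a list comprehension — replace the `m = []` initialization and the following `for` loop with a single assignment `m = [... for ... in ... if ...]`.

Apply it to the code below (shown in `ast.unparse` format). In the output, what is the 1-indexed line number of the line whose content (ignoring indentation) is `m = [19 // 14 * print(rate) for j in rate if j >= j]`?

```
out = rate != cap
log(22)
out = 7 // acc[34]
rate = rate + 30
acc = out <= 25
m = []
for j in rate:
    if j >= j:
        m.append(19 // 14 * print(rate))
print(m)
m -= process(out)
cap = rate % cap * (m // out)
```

6

Transformed code:
out = rate != cap
log(22)
out = 7 // acc[34]
rate = rate + 30
acc = out <= 25
m = [19 // 14 * print(rate) for j in rate if j >= j]
print(m)
m -= process(out)
cap = rate % cap * (m // out)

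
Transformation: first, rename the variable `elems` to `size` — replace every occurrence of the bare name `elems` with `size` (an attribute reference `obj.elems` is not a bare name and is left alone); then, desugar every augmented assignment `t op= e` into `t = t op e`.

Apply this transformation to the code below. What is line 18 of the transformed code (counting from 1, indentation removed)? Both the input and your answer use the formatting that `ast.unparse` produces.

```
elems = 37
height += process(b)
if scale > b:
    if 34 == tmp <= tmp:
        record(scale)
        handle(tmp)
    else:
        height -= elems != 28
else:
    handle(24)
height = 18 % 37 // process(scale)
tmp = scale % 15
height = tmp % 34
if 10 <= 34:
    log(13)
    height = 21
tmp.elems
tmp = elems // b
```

tmp = size // b

Transformed code:
size = 37
height = height + process(b)
if scale > b:
    if 34 == tmp <= tmp:
        record(scale)
        handle(tmp)
    else:
        height = height - (size != 28)
else:
    handle(24)
height = 18 % 37 // process(scale)
tmp = scale % 15
height = tmp % 34
if 10 <= 34:
    log(13)
    height = 21
tmp.elems
tmp = size // b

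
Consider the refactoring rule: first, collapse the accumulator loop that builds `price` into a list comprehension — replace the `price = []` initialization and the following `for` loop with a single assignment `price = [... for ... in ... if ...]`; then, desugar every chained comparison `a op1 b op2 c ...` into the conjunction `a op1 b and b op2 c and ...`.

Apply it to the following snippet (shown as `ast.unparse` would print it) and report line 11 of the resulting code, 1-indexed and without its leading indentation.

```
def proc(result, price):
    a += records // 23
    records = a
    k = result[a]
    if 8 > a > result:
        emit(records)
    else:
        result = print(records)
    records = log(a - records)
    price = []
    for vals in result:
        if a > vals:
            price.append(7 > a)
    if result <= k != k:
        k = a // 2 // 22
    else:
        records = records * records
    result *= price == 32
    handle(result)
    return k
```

if result <= k and k != k:

Transformed code:
def proc(result, price):
    a += records // 23
    records = a
    k = result[a]
    if 8 > a and a > result:
        emit(records)
    else:
        result = print(records)
    records = log(a - records)
    price = [7 > a for vals in result if a > vals]
    if result <= k and k != k:
        k = a // 2 // 22
    else:
        records = records * records
    result *= price == 32
    handle(result)
    return k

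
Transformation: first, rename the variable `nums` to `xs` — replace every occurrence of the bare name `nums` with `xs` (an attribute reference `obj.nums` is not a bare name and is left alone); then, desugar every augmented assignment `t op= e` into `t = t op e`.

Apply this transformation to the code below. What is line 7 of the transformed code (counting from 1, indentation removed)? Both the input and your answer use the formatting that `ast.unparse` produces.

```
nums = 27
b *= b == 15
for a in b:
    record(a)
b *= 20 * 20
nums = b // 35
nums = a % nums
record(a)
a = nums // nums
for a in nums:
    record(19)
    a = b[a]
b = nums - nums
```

Transformed code:
xs = 27
b = b * (b == 15)
for a in b:
    record(a)
b = b * (20 * 20)
xs = b // 35
xs = a % xs
record(a)
a = xs // xs
for a in xs:
    record(19)
    a = b[a]
b = xs - xs

xs = a % xs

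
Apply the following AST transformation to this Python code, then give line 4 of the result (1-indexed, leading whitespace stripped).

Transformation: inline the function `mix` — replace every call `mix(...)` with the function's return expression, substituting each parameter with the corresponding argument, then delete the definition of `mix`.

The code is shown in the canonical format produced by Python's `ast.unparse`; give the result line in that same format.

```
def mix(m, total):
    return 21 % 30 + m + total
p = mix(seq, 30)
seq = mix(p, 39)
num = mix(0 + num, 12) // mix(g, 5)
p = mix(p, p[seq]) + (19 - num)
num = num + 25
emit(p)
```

p = 21 % 30 + p + p[seq] + (19 - num)

Transformed code:
p = 21 % 30 + seq + 30
seq = 21 % 30 + p + 39
num = (21 % 30 + (0 + num) + 12) // (21 % 30 + g + 5)
p = 21 % 30 + p + p[seq] + (19 - num)
num = num + 25
emit(p)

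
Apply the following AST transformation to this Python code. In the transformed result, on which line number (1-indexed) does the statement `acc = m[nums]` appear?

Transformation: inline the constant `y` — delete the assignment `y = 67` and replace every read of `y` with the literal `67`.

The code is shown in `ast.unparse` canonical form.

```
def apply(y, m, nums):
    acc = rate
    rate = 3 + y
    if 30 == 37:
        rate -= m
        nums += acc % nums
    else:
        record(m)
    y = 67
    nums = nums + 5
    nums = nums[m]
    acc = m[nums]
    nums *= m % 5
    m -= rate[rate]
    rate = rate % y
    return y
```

Transformed code:
def apply(y, m, nums):
    acc = rate
    rate = 3 + 67
    if 30 == 37:
        rate -= m
        nums += acc % nums
    else:
        record(m)
    nums = nums + 5
    nums = nums[m]
    acc = m[nums]
    nums *= m % 5
    m -= rate[rate]
    rate = rate % 67
    return 67

11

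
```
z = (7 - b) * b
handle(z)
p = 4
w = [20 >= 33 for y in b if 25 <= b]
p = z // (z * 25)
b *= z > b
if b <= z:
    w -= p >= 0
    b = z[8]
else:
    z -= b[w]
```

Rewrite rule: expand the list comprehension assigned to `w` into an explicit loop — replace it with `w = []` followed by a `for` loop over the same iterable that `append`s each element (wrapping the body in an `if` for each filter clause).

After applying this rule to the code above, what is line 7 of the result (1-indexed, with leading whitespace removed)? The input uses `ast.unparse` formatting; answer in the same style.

w.append(20 >= 33)

Transformed code:
z = (7 - b) * b
handle(z)
p = 4
w = []
for y in b:
    if 25 <= b:
        w.append(20 >= 33)
p = z // (z * 25)
b *= z > b
if b <= z:
    w -= p >= 0
    b = z[8]
else:
    z -= b[w]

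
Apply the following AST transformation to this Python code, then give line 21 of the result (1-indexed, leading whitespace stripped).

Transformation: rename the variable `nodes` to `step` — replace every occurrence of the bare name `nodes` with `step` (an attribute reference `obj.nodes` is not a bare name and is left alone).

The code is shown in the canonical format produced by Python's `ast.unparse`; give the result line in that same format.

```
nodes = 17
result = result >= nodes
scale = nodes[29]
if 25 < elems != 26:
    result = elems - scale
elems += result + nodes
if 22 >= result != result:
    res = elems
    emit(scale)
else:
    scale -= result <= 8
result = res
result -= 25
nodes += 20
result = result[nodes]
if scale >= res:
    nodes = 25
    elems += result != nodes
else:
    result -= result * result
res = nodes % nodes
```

Transformed code:
step = 17
result = result >= step
scale = step[29]
if 25 < elems != 26:
    result = elems - scale
elems += result + step
if 22 >= result != result:
    res = elems
    emit(scale)
else:
    scale -= result <= 8
result = res
result -= 25
step += 20
result = result[step]
if scale >= res:
    step = 25
    elems += result != step
else:
    result -= result * result
res = step % step

res = step % step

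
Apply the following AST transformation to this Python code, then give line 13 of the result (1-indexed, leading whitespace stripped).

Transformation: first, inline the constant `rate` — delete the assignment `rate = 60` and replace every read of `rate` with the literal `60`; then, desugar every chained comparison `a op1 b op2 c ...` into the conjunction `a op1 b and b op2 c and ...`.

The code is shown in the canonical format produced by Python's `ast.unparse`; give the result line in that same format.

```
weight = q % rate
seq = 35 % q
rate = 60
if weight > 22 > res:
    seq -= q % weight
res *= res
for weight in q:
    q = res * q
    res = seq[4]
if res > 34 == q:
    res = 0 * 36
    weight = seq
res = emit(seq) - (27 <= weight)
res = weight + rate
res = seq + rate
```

Transformed code:
weight = q % 60
seq = 35 % q
if weight > 22 and 22 > res:
    seq -= q % weight
res *= res
for weight in q:
    q = res * q
    res = seq[4]
if res > 34 and 34 == q:
    res = 0 * 36
    weight = seq
res = emit(seq) - (27 <= weight)
res = weight + 60
res = seq + 60

res = weight + 60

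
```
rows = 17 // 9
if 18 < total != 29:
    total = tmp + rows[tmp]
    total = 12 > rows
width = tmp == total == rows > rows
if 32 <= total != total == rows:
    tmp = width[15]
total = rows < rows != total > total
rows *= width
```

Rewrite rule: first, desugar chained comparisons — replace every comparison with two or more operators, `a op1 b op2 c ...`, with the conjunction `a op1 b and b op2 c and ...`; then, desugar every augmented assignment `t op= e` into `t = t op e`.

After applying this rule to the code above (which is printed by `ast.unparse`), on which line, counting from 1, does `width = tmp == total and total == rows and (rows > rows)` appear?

Transformed code:
rows = 17 // 9
if 18 < total and total != 29:
    total = tmp + rows[tmp]
    total = 12 > rows
width = tmp == total and total == rows and (rows > rows)
if 32 <= total and total != total and (total == rows):
    tmp = width[15]
total = rows < rows and rows != total and (total > total)
rows = rows * width

5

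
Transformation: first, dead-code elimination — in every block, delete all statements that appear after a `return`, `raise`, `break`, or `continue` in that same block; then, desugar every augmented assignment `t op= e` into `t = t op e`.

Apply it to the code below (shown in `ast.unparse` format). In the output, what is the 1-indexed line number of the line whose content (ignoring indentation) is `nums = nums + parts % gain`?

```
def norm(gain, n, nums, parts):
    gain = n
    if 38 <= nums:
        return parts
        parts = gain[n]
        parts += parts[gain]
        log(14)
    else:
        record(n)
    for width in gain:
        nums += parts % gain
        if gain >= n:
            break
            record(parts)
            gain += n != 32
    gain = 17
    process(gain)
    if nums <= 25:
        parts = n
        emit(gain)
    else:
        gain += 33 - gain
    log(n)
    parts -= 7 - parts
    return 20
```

Transformed code:
def norm(gain, n, nums, parts):
    gain = n
    if 38 <= nums:
        return parts
    else:
        record(n)
    for width in gain:
        nums = nums + parts % gain
        if gain >= n:
            break
    gain = 17
    process(gain)
    if nums <= 25:
        parts = n
        emit(gain)
    else:
        gain = gain + (33 - gain)
    log(n)
    parts = parts - (7 - parts)
    return 20

8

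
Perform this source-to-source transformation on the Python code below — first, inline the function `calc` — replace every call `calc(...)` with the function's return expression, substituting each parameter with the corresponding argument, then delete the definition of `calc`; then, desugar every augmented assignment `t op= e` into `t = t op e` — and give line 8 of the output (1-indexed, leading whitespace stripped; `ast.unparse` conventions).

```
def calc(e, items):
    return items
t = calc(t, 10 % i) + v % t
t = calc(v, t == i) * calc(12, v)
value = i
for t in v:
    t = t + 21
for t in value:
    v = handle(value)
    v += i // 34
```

Transformed code:
t = 10 % i + v % t
t = (t == i) * v
value = i
for t in v:
    t = t + 21
for t in value:
    v = handle(value)
    v = v + i // 34

v = v + i // 34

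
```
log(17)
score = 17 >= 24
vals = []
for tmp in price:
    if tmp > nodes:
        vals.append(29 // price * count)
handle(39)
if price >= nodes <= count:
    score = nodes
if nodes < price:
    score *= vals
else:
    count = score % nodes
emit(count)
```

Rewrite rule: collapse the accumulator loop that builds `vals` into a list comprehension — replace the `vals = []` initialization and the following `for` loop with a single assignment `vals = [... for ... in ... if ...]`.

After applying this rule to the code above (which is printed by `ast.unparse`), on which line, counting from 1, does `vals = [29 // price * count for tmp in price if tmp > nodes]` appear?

3

Transformed code:
log(17)
score = 17 >= 24
vals = [29 // price * count for tmp in price if tmp > nodes]
handle(39)
if price >= nodes <= count:
    score = nodes
if nodes < price:
    score *= vals
else:
    count = score % nodes
emit(count)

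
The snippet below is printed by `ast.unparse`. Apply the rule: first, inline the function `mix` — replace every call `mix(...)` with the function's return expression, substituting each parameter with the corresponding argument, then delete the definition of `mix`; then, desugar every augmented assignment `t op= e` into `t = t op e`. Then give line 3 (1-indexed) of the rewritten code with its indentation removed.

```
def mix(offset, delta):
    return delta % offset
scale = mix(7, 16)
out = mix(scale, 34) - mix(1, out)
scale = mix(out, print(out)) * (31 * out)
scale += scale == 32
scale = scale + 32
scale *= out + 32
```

Transformed code:
scale = 16 % 7
out = 34 % scale - out % 1
scale = print(out) % out * (31 * out)
scale = scale + (scale == 32)
scale = scale + 32
scale = scale * (out + 32)

scale = print(out) % out * (31 * out)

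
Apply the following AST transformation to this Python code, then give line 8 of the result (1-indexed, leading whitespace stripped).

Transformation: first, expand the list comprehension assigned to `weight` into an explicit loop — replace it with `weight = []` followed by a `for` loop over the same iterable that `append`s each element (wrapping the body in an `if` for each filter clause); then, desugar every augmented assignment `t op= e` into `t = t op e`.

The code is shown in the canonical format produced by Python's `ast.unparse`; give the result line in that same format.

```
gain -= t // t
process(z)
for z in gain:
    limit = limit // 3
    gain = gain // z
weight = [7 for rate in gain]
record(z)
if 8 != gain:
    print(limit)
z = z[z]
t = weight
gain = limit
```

weight.append(7)

Transformed code:
gain = gain - t // t
process(z)
for z in gain:
    limit = limit // 3
    gain = gain // z
weight = []
for rate in gain:
    weight.append(7)
record(z)
if 8 != gain:
    print(limit)
z = z[z]
t = weight
gain = limit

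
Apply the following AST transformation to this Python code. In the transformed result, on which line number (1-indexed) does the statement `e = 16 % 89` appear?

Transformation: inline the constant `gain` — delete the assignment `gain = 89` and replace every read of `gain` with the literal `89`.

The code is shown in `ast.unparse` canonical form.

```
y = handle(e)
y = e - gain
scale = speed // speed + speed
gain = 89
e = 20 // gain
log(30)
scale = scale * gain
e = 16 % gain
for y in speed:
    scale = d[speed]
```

Transformed code:
y = handle(e)
y = e - 89
scale = speed // speed + speed
e = 20 // 89
log(30)
scale = scale * 89
e = 16 % 89
for y in speed:
    scale = d[speed]

7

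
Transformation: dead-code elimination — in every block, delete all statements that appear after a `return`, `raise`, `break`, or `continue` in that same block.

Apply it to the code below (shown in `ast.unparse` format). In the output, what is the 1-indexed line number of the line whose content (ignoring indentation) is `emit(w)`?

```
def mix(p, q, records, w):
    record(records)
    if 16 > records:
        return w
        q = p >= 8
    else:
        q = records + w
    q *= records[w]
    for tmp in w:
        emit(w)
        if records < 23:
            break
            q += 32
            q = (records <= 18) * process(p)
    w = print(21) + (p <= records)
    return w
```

9

Transformed code:
def mix(p, q, records, w):
    record(records)
    if 16 > records:
        return w
    else:
        q = records + w
    q *= records[w]
    for tmp in w:
        emit(w)
        if records < 23:
            break
    w = print(21) + (p <= records)
    return w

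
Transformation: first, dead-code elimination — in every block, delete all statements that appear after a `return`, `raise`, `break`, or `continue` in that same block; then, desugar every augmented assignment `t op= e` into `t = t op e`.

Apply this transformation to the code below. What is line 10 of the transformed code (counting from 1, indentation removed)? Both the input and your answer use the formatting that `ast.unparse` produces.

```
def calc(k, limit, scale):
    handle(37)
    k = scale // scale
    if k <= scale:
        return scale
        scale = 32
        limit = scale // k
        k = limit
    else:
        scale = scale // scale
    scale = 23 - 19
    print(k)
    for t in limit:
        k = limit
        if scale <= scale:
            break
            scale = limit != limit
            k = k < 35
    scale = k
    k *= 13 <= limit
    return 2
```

for t in limit:

Transformed code:
def calc(k, limit, scale):
    handle(37)
    k = scale // scale
    if k <= scale:
        return scale
    else:
        scale = scale // scale
    scale = 23 - 19
    print(k)
    for t in limit:
        k = limit
        if scale <= scale:
            break
    scale = k
    k = k * (13 <= limit)
    return 2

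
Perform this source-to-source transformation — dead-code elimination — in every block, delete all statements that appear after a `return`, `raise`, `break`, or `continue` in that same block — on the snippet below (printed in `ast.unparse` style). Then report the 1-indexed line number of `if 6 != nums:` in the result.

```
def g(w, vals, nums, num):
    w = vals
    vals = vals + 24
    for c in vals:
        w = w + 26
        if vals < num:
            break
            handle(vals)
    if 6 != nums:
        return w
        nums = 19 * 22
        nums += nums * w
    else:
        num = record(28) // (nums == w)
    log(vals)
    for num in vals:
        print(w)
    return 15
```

Transformed code:
def g(w, vals, nums, num):
    w = vals
    vals = vals + 24
    for c in vals:
        w = w + 26
        if vals < num:
            break
    if 6 != nums:
        return w
    else:
        num = record(28) // (nums == w)
    log(vals)
    for num in vals:
        print(w)
    return 15

8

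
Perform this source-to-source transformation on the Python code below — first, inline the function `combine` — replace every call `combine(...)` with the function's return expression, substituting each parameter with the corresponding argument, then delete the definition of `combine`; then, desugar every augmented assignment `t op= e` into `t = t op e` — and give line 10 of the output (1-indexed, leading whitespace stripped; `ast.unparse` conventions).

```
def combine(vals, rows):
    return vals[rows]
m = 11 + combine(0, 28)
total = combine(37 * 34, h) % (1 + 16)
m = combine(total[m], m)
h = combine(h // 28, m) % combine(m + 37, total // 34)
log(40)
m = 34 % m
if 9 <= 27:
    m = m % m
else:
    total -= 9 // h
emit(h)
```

Transformed code:
m = 11 + 0[28]
total = (37 * 34)[h] % (1 + 16)
m = total[m][m]
h = (h // 28)[m] % (m + 37)[total // 34]
log(40)
m = 34 % m
if 9 <= 27:
    m = m % m
else:
    total = total - 9 // h
emit(h)

total = total - 9 // h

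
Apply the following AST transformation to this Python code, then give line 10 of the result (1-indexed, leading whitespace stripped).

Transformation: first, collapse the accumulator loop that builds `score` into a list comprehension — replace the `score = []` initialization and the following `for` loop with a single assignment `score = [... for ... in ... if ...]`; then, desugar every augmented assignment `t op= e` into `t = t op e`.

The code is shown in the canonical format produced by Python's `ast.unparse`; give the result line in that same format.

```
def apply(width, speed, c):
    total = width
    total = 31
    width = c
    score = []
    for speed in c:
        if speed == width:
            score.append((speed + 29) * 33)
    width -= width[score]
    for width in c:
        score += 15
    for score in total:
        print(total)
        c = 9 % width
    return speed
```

Transformed code:
def apply(width, speed, c):
    total = width
    total = 31
    width = c
    score = [(speed + 29) * 33 for speed in c if speed == width]
    width = width - width[score]
    for width in c:
        score = score + 15
    for score in total:
        print(total)
        c = 9 % width
    return speed

print(total)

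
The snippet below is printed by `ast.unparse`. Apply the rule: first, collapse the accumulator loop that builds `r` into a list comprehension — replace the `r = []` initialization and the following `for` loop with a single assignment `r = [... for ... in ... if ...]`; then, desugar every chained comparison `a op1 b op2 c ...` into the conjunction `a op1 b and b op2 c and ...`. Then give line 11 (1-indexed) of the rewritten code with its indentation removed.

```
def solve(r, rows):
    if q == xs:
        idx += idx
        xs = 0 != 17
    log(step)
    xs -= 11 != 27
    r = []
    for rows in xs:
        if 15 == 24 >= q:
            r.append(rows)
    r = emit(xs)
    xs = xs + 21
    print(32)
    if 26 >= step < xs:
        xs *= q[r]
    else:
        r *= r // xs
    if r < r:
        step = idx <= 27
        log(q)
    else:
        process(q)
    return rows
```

if 26 >= step and step < xs:

Transformed code:
def solve(r, rows):
    if q == xs:
        idx += idx
        xs = 0 != 17
    log(step)
    xs -= 11 != 27
    r = [rows for rows in xs if 15 == 24 and 24 >= q]
    r = emit(xs)
    xs = xs + 21
    print(32)
    if 26 >= step and step < xs:
        xs *= q[r]
    else:
        r *= r // xs
    if r < r:
        step = idx <= 27
        log(q)
    else:
        process(q)
    return rows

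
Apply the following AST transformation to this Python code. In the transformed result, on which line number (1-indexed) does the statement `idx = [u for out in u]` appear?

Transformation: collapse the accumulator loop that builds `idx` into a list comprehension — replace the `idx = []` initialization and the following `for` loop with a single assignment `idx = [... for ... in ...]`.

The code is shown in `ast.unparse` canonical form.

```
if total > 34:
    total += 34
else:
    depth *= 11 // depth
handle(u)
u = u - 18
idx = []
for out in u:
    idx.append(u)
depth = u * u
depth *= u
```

7

Transformed code:
if total > 34:
    total += 34
else:
    depth *= 11 // depth
handle(u)
u = u - 18
idx = [u for out in u]
depth = u * u
depth *= u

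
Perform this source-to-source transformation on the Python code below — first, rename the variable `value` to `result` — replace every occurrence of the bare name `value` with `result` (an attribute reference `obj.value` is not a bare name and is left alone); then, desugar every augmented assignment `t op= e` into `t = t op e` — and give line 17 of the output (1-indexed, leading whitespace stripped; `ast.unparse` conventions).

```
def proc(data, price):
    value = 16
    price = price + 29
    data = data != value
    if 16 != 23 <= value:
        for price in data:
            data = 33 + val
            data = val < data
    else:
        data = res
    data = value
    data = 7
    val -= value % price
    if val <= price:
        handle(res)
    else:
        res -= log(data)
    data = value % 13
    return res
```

Transformed code:
def proc(data, price):
    result = 16
    price = price + 29
    data = data != result
    if 16 != 23 <= result:
        for price in data:
            data = 33 + val
            data = val < data
    else:
        data = res
    data = result
    data = 7
    val = val - result % price
    if val <= price:
        handle(res)
    else:
        res = res - log(data)
    data = result % 13
    return res

res = res - log(data)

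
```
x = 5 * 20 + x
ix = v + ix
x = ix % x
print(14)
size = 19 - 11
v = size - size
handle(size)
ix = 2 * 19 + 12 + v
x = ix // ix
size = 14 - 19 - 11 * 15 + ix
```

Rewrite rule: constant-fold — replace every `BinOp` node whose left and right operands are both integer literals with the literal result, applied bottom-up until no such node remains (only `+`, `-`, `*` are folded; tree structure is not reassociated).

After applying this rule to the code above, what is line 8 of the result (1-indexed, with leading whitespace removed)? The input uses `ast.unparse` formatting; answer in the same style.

ix = 50 + v

Transformed code:
x = 100 + x
ix = v + ix
x = ix % x
print(14)
size = 8
v = size - size
handle(size)
ix = 50 + v
x = ix // ix
size = -170 + ix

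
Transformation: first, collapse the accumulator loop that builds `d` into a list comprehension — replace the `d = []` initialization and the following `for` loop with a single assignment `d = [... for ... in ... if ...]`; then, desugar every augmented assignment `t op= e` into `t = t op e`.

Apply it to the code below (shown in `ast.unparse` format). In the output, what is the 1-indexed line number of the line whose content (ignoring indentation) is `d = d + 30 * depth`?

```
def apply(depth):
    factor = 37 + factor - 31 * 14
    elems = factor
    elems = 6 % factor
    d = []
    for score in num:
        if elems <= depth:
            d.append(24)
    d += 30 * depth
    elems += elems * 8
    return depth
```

Transformed code:
def apply(depth):
    factor = 37 + factor - 31 * 14
    elems = factor
    elems = 6 % factor
    d = [24 for score in num if elems <= depth]
    d = d + 30 * depth
    elems = elems + elems * 8
    return depth

6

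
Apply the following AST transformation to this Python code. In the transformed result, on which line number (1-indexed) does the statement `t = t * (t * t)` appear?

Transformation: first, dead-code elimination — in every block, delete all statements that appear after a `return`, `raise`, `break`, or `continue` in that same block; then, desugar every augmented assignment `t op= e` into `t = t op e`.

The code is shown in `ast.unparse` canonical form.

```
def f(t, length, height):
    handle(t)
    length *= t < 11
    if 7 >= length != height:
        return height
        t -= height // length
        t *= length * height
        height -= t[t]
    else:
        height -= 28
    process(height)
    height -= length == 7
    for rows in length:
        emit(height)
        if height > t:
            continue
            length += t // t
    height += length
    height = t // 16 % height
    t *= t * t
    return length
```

16

Transformed code:
def f(t, length, height):
    handle(t)
    length = length * (t < 11)
    if 7 >= length != height:
        return height
    else:
        height = height - 28
    process(height)
    height = height - (length == 7)
    for rows in length:
        emit(height)
        if height > t:
            continue
    height = height + length
    height = t // 16 % height
    t = t * (t * t)
    return length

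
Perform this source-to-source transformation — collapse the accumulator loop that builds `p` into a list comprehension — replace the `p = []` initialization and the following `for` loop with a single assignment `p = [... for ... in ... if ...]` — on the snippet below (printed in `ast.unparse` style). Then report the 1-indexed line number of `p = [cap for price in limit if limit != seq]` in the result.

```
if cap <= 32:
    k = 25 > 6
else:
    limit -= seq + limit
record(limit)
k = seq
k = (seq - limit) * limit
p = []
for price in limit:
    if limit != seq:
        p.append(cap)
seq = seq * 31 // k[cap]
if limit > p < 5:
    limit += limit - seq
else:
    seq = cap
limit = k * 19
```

Transformed code:
if cap <= 32:
    k = 25 > 6
else:
    limit -= seq + limit
record(limit)
k = seq
k = (seq - limit) * limit
p = [cap for price in limit if limit != seq]
seq = seq * 31 // k[cap]
if limit > p < 5:
    limit += limit - seq
else:
    seq = cap
limit = k * 19

8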